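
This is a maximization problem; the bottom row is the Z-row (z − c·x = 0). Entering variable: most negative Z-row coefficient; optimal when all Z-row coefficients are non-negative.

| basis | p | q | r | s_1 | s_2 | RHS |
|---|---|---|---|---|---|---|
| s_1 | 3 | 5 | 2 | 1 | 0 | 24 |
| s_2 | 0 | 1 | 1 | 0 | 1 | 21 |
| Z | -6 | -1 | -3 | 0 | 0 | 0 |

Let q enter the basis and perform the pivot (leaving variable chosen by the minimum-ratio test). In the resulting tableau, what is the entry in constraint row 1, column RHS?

Ratio test on column q — row 1: 24/5 = 24/5; row 2: 21/1 = 21. Minimum is 24/5 at row 1 (s_1 leaves); pivot element 5.
Divide row 1 by 5; eliminate column q from the other rows.
In the new row 1, the RHS entry is the old entry divided by the pivot: 24/5 = 24/5.

24/5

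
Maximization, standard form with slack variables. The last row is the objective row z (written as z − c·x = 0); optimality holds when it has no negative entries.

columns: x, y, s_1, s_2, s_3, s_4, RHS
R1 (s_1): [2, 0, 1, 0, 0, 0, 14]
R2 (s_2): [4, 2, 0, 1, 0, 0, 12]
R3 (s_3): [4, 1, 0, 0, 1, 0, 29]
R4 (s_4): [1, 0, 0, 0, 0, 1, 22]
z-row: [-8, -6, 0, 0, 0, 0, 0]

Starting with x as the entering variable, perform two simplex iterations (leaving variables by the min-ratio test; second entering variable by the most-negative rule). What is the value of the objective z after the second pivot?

Ratio test on column x — row 1: 14/2 = 7; row 2: 12/4 = 3; row 3: 29/4 = 29/4; row 4: 22/1 = 22. Minimum is 3 at row 2 (s_2 leaves); pivot element 4.
Pivot on row 2; the z-row RHS becomes 0 − (-8)·3 = 24.
Next entering variable (most negative z-row entry -2): y.
Ratio test on column y — row 1: entry -1 ≤ 0; row 2: 3/(1/2) = 6; row 3: entry -1 ≤ 0; row 4: entry -1/2 ≤ 0. Minimum is 6 at row 2 (x leaves); pivot element 1/2.
After the second pivot the z-row RHS is 24 − (-2)·6 = 36.

36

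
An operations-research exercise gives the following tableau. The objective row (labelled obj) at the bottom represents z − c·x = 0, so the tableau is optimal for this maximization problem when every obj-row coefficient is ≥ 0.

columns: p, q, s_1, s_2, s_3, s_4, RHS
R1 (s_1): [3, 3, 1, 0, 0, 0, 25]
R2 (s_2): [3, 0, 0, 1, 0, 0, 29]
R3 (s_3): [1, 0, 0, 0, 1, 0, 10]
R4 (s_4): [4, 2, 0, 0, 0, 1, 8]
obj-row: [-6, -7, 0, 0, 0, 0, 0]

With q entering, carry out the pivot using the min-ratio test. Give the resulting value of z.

28

Ratio test on column q — row 1: 25/3 = 25/3; row 2: entry 0 ≤ 0; row 3: entry 0 ≤ 0; row 4: 8/2 = 4. Minimum is 4 at row 4 (s_4 leaves); pivot element 2.
Pivot on row 4; the obj-row RHS becomes 0 − (-7)·4 = 28.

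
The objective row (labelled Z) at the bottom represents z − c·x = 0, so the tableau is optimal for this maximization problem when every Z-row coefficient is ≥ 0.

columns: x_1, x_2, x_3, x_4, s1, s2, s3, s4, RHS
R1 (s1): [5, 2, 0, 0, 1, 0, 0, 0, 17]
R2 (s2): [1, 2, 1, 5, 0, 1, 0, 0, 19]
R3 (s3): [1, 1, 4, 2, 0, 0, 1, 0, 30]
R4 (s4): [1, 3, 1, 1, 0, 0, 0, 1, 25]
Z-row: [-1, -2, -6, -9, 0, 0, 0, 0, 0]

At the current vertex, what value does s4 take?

25

s4 is basic (row 4); its value is the RHS of that row, 25.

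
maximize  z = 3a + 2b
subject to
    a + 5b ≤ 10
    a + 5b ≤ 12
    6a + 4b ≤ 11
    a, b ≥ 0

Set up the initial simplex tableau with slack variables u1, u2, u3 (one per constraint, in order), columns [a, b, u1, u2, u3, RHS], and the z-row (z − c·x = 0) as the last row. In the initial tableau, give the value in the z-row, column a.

The z-row carries the negated objective coefficients: the a entry is -3.

-3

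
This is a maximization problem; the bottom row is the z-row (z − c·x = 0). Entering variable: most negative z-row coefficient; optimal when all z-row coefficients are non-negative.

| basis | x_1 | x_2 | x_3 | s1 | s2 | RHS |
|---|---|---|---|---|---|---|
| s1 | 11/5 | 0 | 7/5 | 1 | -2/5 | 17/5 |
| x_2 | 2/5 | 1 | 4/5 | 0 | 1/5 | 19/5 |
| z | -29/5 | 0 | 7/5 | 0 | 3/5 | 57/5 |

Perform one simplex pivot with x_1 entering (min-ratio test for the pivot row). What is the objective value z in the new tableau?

224/11

Ratio test on column x_1 — row 1: (17/5)/(11/5) = 17/11; row 2: (19/5)/(2/5) = 19/2. Minimum is 17/11 at row 1 (s1 leaves); pivot element 11/5.
Pivot on row 1; the z-row RHS becomes 57/5 − (-29/5)·(17/11) = 224/11.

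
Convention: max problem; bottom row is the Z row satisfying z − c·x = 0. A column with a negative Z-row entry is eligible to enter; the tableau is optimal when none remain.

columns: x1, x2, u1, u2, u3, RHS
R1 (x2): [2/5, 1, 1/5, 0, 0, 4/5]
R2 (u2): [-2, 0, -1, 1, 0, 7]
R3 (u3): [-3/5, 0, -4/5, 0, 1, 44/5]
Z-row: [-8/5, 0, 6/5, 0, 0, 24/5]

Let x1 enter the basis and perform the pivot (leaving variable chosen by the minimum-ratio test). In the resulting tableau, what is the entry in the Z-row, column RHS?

Ratio test on column x1 — row 1: (4/5)/(2/5) = 2; row 2: entry -2 ≤ 0; row 3: entry -3/5 ≤ 0. Minimum is 2 at row 1 (x2 leaves); pivot element 2/5.
Divide row 1 by 2/5; eliminate column x1 from the other rows.
Z-row update in column RHS: 24/5 − (-8/5)·2 = 8.

8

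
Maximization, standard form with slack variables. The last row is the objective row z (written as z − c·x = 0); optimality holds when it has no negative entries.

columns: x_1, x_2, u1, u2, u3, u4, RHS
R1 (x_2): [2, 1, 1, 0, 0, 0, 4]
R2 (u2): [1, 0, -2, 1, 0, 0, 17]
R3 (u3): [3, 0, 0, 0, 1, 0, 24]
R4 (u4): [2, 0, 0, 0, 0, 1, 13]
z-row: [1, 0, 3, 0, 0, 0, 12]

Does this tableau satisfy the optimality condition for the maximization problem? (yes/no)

Every z-row coefficient is ≥ 0, so the tableau is optimal.

yes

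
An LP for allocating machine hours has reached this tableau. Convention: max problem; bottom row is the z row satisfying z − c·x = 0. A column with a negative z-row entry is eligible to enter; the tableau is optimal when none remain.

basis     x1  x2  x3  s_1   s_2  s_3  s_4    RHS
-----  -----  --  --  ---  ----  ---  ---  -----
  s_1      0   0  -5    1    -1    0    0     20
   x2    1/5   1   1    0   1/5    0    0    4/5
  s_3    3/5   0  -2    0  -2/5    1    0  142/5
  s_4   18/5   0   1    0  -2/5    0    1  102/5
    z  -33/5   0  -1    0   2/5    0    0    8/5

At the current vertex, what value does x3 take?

0

x3 is not in the basis, so in the current basic feasible solution x3 = 0.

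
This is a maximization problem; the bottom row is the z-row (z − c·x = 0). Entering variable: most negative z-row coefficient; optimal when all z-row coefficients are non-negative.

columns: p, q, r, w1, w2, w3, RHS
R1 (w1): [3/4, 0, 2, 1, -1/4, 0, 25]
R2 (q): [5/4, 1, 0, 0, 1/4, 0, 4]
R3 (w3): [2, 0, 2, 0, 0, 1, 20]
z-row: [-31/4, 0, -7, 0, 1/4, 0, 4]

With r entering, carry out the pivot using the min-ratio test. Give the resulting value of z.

74

Ratio test on column r — row 1: 25/2 = 25/2; row 2: entry 0 ≤ 0; row 3: 20/2 = 10. Minimum is 10 at row 3 (w3 leaves); pivot element 2.
Pivot on row 3; the z-row RHS becomes 4 − (-7)·10 = 74.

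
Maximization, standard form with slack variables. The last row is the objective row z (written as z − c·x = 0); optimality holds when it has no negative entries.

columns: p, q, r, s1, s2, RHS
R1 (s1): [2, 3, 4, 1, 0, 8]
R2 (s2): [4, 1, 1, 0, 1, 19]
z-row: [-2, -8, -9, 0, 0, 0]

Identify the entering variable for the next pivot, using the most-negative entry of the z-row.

r

Negative z-row entries: p: -2, q: -8, r: -9.
The most negative is -9 in column r, so r enters.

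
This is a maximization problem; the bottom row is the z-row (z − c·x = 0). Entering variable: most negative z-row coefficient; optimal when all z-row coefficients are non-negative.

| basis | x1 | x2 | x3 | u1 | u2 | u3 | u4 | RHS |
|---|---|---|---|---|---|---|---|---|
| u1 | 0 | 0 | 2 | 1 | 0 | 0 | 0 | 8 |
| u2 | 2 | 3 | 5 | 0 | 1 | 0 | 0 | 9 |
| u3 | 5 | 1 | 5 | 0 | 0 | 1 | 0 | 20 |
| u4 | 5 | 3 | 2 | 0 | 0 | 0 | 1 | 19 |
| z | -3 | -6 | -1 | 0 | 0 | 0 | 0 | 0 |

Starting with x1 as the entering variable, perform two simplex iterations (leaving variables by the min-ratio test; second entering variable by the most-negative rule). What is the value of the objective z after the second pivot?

44/3

Ratio test on column x1 — row 1: entry 0 ≤ 0; row 2: 9/2 = 9/2; row 3: 20/5 = 4; row 4: 19/5 = 19/5. Minimum is 19/5 at row 4 (u4 leaves); pivot element 5.
Pivot on row 4; the z-row RHS becomes 0 − (-3)·(19/5) = 57/5.
Next entering variable (most negative z-row entry -21/5): x2.
Ratio test on column x2 — row 1: entry 0 ≤ 0; row 2: (7/5)/(9/5) = 7/9; row 3: entry -2 ≤ 0; row 4: (19/5)/(3/5) = 19/3. Minimum is 7/9 at row 2 (u2 leaves); pivot element 9/5.
After the second pivot the z-row RHS is 57/5 − (-21/5)·(7/9) = 44/3.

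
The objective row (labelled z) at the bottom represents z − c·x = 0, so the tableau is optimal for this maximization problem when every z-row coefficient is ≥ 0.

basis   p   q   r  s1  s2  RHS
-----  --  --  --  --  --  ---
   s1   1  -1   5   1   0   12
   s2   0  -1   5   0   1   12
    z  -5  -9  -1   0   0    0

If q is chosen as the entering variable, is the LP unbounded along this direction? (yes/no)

yes

Every constraint-row entry in column q is ≤ 0, so increasing q is unbounded.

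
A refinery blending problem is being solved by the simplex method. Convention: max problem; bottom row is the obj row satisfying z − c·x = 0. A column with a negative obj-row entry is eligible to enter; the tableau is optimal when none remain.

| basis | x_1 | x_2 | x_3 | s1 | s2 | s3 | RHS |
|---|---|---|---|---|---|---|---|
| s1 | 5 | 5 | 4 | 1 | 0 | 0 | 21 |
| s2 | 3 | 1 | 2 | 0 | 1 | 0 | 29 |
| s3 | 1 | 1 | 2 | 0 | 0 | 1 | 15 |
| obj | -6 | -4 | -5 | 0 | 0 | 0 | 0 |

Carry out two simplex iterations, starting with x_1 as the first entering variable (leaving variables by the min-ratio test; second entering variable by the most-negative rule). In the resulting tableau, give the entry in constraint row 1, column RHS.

21/4

Ratio test on column x_1 — row 1: 21/5 = 21/5; row 2: 29/3 = 29/3; row 3: 15/1 = 15. Minimum is 21/5 at row 1 (s1 leaves); pivot element 5.
Divide row 1 by 5; eliminate column x_1 from the other rows.
Second iteration: most negative obj-row entry is -1/5 in column x_3, so x_3 enters.
Ratio test on column x_3 — row 1: (21/5)/(4/5) = 21/4; row 2: entry -2/5 ≤ 0; row 3: (54/5)/(6/5) = 9. Minimum is 21/4 at row 1 (x_1 leaves); pivot element 4/5.
Divide row 1 by 4/5; eliminate column x_3 from the other rows.
After both pivots, the entry at constraint row 1, column RHS is 21/4.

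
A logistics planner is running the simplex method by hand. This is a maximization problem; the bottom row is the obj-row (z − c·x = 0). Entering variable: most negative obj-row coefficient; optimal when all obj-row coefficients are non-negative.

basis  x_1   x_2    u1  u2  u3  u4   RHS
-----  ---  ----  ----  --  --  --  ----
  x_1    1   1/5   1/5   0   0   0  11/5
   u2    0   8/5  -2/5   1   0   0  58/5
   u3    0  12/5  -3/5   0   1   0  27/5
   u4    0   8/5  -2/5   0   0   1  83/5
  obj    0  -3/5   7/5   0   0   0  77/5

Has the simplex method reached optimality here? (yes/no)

The obj-row has a negative entry -3/5 in column x_2, so it is not optimal.

no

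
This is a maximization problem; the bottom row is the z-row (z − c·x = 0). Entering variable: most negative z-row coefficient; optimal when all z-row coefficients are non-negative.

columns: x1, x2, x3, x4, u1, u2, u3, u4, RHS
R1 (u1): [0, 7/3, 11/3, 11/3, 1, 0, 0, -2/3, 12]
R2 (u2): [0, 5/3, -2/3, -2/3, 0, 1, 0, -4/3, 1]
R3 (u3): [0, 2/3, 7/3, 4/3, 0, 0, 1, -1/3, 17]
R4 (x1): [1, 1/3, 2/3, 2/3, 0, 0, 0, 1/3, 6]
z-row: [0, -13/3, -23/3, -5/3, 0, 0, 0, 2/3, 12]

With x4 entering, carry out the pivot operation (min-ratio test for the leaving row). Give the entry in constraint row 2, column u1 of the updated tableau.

Ratio test on column x4 — row 1: 12/(11/3) = 36/11; row 2: entry -2/3 ≤ 0; row 3: 17/(4/3) = 51/4; row 4: 6/(2/3) = 9. Minimum is 36/11 at row 1 (u1 leaves); pivot element 11/3.
Divide row 1 by 11/3; eliminate column x4 from the other rows.
Row 2 update in column u1: 0 − (-2/3)·(3/11) = 2/11.

2/11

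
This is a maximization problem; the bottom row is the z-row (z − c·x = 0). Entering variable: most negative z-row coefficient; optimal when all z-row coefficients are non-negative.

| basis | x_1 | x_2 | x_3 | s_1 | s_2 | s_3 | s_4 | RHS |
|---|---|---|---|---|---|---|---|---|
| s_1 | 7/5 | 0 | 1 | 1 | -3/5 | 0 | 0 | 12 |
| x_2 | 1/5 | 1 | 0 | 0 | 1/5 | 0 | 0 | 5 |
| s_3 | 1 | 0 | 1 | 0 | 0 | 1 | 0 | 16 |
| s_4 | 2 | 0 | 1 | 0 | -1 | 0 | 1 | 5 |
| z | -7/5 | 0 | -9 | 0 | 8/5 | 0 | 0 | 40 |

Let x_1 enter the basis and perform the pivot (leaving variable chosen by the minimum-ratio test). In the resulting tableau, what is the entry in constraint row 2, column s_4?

Ratio test on column x_1 — row 1: 12/(7/5) = 60/7; row 2: 5/(1/5) = 25; row 3: 16/1 = 16; row 4: 5/2 = 5/2. Minimum is 5/2 at row 4 (s_4 leaves); pivot element 2.
Divide row 4 by 2; eliminate column x_1 from the other rows.
Row 2 update in column s_4: 0 − (1/5)·(1/2) = -1/10.

-1/10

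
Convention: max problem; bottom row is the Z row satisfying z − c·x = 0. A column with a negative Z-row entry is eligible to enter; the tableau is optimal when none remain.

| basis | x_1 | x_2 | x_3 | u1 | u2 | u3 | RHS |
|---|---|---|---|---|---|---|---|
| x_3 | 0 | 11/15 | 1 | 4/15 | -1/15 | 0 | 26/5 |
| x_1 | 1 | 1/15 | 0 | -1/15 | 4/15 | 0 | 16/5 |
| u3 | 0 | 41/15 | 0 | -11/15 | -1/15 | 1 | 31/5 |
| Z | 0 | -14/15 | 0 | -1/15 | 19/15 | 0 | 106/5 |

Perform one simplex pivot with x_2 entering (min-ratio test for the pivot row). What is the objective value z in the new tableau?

Ratio test on column x_2 — row 1: (26/5)/(11/15) = 78/11; row 2: (16/5)/(1/15) = 48; row 3: (31/5)/(41/15) = 93/41. Minimum is 93/41 at row 3 (u3 leaves); pivot element 41/15.
Pivot on row 3; the Z-row RHS becomes 106/5 − (-14/15)·(93/41) = 956/41.

956/41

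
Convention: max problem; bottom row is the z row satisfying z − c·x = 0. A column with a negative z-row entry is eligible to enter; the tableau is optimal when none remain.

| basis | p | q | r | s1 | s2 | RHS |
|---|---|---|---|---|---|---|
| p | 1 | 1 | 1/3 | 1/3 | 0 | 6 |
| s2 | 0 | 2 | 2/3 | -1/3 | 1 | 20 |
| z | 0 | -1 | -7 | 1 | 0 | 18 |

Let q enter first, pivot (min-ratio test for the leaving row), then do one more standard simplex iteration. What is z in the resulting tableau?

Ratio test on column q — row 1: 6/1 = 6; row 2: 20/2 = 10. Minimum is 6 at row 1 (p leaves); pivot element 1.
Pivot on row 1; the z-row RHS becomes 18 − (-1)·6 = 24.
Next entering variable (most negative z-row entry -20/3): r.
Ratio test on column r — row 1: 6/(1/3) = 18; row 2: entry 0 ≤ 0. Minimum is 18 at row 1 (q leaves); pivot element 1/3.
After the second pivot the z-row RHS is 24 − (-20/3)·18 = 144.

144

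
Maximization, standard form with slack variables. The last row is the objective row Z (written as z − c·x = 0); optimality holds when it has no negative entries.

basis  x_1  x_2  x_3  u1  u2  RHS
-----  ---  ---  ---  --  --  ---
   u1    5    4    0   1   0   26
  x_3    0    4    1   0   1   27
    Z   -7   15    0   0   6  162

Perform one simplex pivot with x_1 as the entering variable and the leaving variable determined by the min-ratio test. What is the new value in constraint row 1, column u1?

Ratio test on column x_1 — row 1: 26/5 = 26/5; row 2: entry 0 ≤ 0. Minimum is 26/5 at row 1 (u1 leaves); pivot element 5.
Divide row 1 by 5; eliminate column x_1 from the other rows.
In the new row 1, the u1 entry is the old entry divided by the pivot: 1/5 = 1/5.

1/5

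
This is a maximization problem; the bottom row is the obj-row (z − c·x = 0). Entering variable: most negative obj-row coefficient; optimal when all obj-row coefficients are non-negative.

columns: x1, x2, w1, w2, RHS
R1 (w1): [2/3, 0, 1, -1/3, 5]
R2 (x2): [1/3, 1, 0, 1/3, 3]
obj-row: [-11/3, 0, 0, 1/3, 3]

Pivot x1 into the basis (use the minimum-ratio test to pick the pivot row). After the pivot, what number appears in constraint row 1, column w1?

3/2

Ratio test on column x1 — row 1: 5/(2/3) = 15/2; row 2: 3/(1/3) = 9. Minimum is 15/2 at row 1 (w1 leaves); pivot element 2/3.
Divide row 1 by 2/3; eliminate column x1 from the other rows.
In the new row 1, the w1 entry is the old entry divided by the pivot: 1/(2/3) = 3/2.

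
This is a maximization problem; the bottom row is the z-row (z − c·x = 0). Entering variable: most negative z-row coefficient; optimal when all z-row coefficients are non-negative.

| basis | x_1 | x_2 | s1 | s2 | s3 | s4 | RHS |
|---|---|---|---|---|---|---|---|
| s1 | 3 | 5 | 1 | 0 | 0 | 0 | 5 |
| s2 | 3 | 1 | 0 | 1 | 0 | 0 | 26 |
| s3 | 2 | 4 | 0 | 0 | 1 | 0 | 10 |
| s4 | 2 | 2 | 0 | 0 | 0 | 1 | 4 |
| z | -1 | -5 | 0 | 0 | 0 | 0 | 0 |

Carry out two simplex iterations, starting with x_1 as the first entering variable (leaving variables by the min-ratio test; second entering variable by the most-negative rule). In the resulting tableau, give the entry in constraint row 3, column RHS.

6

Ratio test on column x_1 — row 1: 5/3 = 5/3; row 2: 26/3 = 26/3; row 3: 10/2 = 5; row 4: 4/2 = 2. Minimum is 5/3 at row 1 (s1 leaves); pivot element 3.
Divide row 1 by 3; eliminate column x_1 from the other rows.
Second iteration: most negative z-row entry is -10/3 in column x_2, so x_2 enters.
Ratio test on column x_2 — row 1: (5/3)/(5/3) = 1; row 2: entry -4 ≤ 0; row 3: (20/3)/(2/3) = 10; row 4: entry -4/3 ≤ 0. Minimum is 1 at row 1 (x_1 leaves); pivot element 5/3.
Divide row 1 by 5/3; eliminate column x_2 from the other rows.
After both pivots, the entry at constraint row 3, column RHS is 6.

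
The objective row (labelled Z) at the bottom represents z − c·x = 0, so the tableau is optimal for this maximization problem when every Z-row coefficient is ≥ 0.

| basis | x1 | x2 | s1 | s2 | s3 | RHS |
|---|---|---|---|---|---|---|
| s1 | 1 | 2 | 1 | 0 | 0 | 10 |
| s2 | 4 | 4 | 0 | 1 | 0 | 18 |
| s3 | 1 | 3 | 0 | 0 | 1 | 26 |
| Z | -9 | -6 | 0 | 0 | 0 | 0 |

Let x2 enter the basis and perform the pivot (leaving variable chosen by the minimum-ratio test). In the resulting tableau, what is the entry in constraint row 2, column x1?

1

Ratio test on column x2 — row 1: 10/2 = 5; row 2: 18/4 = 9/2; row 3: 26/3 = 26/3. Minimum is 9/2 at row 2 (s2 leaves); pivot element 4.
Divide row 2 by 4; eliminate column x2 from the other rows.
In the new row 2, the x1 entry is the old entry divided by the pivot: 4/4 = 1.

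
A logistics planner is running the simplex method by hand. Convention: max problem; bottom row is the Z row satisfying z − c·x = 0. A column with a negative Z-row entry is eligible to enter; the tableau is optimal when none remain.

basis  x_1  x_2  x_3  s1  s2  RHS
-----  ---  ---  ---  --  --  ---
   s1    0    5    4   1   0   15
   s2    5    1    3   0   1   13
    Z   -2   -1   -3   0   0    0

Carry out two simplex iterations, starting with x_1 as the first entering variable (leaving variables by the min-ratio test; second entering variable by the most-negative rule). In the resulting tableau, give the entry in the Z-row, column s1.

9/20

Ratio test on column x_1 — row 1: entry 0 ≤ 0; row 2: 13/5 = 13/5. Minimum is 13/5 at row 2 (s2 leaves); pivot element 5.
Divide row 2 by 5; eliminate column x_1 from the other rows.
Second iteration: most negative Z-row entry is -9/5 in column x_3, so x_3 enters.
Ratio test on column x_3 — row 1: 15/4 = 15/4; row 2: (13/5)/(3/5) = 13/3. Minimum is 15/4 at row 1 (s1 leaves); pivot element 4.
Divide row 1 by 4; eliminate column x_3 from the other rows.
After both pivots, the entry at the Z-row, column s1 is 9/20.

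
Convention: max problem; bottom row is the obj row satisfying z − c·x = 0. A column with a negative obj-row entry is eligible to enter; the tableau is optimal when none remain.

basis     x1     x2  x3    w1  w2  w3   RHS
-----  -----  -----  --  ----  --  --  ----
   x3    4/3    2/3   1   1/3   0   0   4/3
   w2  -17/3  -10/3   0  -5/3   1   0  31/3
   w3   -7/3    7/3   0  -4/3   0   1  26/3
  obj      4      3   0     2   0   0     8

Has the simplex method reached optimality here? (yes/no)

yes

Every obj-row coefficient is ≥ 0, so the tableau is optimal.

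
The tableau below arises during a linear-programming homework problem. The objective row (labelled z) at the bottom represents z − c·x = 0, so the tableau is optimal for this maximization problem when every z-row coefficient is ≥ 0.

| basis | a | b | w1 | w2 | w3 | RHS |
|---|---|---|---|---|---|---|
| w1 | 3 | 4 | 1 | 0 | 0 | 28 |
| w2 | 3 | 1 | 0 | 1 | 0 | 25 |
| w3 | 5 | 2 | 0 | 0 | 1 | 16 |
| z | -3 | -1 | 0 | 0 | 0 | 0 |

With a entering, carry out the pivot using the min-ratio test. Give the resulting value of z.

Ratio test on column a — row 1: 28/3 = 28/3; row 2: 25/3 = 25/3; row 3: 16/5 = 16/5. Minimum is 16/5 at row 3 (w3 leaves); pivot element 5.
Pivot on row 3; the z-row RHS becomes 0 − (-3)·(16/5) = 48/5.

48/5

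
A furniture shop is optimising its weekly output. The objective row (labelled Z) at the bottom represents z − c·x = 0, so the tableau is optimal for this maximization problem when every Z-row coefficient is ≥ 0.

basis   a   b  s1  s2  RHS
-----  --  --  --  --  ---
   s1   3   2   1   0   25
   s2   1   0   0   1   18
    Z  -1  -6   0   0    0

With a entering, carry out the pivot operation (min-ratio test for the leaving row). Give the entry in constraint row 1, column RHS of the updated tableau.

Ratio test on column a — row 1: 25/3 = 25/3; row 2: 18/1 = 18. Minimum is 25/3 at row 1 (s1 leaves); pivot element 3.
Divide row 1 by 3; eliminate column a from the other rows.
In the new row 1, the RHS entry is the old entry divided by the pivot: 25/3 = 25/3.

25/3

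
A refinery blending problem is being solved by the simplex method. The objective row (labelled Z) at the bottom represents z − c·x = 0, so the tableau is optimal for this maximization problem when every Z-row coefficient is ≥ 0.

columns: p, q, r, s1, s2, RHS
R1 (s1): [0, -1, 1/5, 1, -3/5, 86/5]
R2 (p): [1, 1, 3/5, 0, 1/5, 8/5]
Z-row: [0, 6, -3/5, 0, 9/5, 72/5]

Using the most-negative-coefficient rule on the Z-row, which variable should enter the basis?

Negative Z-row entries: r: -3/5.
The most negative is -3/5 in column r, so r enters.

r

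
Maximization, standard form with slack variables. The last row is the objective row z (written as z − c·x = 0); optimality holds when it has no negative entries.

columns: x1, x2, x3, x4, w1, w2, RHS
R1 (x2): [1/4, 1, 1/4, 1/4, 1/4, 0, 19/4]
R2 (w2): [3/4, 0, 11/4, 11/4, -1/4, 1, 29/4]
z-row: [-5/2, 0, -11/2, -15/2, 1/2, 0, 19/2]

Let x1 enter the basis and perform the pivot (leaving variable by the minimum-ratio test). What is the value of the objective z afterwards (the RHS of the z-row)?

101/3

Ratio test on column x1 — row 1: (19/4)/(1/4) = 19; row 2: (29/4)/(3/4) = 29/3. Minimum is 29/3 at row 2 (w2 leaves); pivot element 3/4.
Pivot on row 2; the z-row RHS becomes 19/2 − (-5/2)·(29/3) = 101/3.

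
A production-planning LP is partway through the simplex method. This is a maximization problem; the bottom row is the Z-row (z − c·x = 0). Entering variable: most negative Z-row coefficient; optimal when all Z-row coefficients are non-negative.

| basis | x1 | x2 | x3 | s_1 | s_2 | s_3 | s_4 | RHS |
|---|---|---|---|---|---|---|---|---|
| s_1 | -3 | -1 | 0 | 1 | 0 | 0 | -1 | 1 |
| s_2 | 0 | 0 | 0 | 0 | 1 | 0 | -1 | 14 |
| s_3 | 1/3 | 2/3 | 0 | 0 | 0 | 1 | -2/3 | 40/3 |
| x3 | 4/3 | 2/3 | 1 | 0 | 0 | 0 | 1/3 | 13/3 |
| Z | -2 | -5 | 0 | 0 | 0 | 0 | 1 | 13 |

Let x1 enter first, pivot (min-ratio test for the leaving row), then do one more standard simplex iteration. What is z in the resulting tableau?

91/2

Ratio test on column x1 — row 1: entry -3 ≤ 0; row 2: entry 0 ≤ 0; row 3: (40/3)/(1/3) = 40; row 4: (13/3)/(4/3) = 13/4. Minimum is 13/4 at row 4 (x3 leaves); pivot element 4/3.
Pivot on row 4; the Z-row RHS becomes 13 − (-2)·(13/4) = 39/2.
Next entering variable (most negative Z-row entry -4): x2.
Ratio test on column x2 — row 1: (43/4)/(1/2) = 43/2; row 2: entry 0 ≤ 0; row 3: (49/4)/(1/2) = 49/2; row 4: (13/4)/(1/2) = 13/2. Minimum is 13/2 at row 4 (x1 leaves); pivot element 1/2.
After the second pivot the Z-row RHS is 39/2 − (-4)·(13/2) = 91/2.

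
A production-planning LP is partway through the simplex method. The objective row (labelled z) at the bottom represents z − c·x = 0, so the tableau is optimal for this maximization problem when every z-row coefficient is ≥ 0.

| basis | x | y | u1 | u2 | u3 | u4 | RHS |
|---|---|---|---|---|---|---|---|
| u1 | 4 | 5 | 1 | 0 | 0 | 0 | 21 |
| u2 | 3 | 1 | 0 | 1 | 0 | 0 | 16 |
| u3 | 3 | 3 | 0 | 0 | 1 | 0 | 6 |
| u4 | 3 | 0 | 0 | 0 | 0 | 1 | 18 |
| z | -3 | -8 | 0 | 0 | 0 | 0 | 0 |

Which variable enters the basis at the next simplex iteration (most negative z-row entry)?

y

Negative z-row entries: x: -3, y: -8.
The most negative is -8 in column y, so y enters.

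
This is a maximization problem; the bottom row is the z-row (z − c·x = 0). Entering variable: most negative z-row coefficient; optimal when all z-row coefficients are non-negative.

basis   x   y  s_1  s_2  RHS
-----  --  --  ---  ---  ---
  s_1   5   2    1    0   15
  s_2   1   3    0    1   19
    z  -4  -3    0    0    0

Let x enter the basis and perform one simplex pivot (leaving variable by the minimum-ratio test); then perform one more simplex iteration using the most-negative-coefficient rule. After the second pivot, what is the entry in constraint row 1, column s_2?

-2/13

Ratio test on column x — row 1: 15/5 = 3; row 2: 19/1 = 19. Minimum is 3 at row 1 (s_1 leaves); pivot element 5.
Divide row 1 by 5; eliminate column x from the other rows.
Second iteration: most negative z-row entry is -7/5 in column y, so y enters.
Ratio test on column y — row 1: 3/(2/5) = 15/2; row 2: 16/(13/5) = 80/13. Minimum is 80/13 at row 2 (s_2 leaves); pivot element 13/5.
Divide row 2 by 13/5; eliminate column y from the other rows.
After both pivots, the entry at constraint row 1, column s_2 is -2/13.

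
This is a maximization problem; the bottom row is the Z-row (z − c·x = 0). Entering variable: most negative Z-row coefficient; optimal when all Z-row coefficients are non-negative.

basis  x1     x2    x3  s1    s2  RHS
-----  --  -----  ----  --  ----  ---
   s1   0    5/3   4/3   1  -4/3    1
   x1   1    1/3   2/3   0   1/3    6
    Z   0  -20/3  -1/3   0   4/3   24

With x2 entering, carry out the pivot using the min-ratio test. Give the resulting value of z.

28

Ratio test on column x2 — row 1: 1/(5/3) = 3/5; row 2: 6/(1/3) = 18. Minimum is 3/5 at row 1 (s1 leaves); pivot element 5/3.
Pivot on row 1; the Z-row RHS becomes 24 − (-20/3)·(3/5) = 28.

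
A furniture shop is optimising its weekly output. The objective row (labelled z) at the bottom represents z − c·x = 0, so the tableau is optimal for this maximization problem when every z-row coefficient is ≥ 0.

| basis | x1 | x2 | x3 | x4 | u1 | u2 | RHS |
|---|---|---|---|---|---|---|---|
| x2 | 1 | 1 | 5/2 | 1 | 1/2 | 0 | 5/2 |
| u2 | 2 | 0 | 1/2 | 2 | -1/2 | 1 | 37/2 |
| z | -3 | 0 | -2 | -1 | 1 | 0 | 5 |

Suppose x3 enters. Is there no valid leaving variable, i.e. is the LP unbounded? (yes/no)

Column x3 has positive entries in row(s) 1, 2, so the ratio test bounds it — not unbounded.

no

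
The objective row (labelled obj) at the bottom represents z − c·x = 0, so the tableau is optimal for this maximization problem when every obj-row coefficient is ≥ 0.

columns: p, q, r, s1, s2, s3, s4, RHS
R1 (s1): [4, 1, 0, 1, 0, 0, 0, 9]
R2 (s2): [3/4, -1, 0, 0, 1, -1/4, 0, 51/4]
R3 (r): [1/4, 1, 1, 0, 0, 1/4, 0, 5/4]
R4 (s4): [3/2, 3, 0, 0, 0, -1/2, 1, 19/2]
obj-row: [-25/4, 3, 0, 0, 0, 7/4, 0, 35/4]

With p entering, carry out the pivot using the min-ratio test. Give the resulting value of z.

365/16

Ratio test on column p — row 1: 9/4 = 9/4; row 2: (51/4)/(3/4) = 17; row 3: (5/4)/(1/4) = 5; row 4: (19/2)/(3/2) = 19/3. Minimum is 9/4 at row 1 (s1 leaves); pivot element 4.
Pivot on row 1; the obj-row RHS becomes 35/4 − (-25/4)·(9/4) = 365/16.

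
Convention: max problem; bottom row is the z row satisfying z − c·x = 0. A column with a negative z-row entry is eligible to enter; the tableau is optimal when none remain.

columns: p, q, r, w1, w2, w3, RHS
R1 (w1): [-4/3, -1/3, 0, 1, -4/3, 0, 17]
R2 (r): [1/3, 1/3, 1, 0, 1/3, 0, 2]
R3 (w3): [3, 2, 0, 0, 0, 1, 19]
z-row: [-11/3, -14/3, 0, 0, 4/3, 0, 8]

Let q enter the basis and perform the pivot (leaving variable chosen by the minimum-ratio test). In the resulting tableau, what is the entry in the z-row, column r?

14

Ratio test on column q — row 1: entry -1/3 ≤ 0; row 2: 2/(1/3) = 6; row 3: 19/2 = 19/2. Minimum is 6 at row 2 (r leaves); pivot element 1/3.
Divide row 2 by 1/3; eliminate column q from the other rows.
z-row update in column r: 0 − (-14/3)·3 = 14.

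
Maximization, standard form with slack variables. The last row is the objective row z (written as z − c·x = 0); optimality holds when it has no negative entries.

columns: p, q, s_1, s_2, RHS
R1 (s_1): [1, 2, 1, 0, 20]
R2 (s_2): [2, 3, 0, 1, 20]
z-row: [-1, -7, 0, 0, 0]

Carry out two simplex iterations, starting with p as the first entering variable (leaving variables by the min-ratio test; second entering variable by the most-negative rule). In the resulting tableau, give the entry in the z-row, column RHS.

140/3

Ratio test on column p — row 1: 20/1 = 20; row 2: 20/2 = 10. Minimum is 10 at row 2 (s_2 leaves); pivot element 2.
Divide row 2 by 2; eliminate column p from the other rows.
Second iteration: most negative z-row entry is -11/2 in column q, so q enters.
Ratio test on column q — row 1: 10/(1/2) = 20; row 2: 10/(3/2) = 20/3. Minimum is 20/3 at row 2 (p leaves); pivot element 3/2.
Divide row 2 by 3/2; eliminate column q from the other rows.
After both pivots, the entry at the z-row, column RHS is 140/3.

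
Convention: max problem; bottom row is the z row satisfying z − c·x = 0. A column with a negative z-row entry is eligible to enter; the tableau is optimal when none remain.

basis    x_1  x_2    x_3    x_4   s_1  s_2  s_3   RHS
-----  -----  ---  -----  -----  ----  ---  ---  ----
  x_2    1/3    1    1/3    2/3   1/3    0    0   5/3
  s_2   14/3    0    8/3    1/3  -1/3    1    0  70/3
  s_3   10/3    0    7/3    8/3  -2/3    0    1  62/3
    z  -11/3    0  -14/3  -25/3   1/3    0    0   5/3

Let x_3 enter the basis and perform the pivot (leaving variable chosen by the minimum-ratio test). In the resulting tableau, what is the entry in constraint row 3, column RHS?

9

Ratio test on column x_3 — row 1: (5/3)/(1/3) = 5; row 2: (70/3)/(8/3) = 35/4; row 3: (62/3)/(7/3) = 62/7. Minimum is 5 at row 1 (x_2 leaves); pivot element 1/3.
Divide row 1 by 1/3; eliminate column x_3 from the other rows.
Row 3 update in column RHS: 62/3 − (7/3)·5 = 9.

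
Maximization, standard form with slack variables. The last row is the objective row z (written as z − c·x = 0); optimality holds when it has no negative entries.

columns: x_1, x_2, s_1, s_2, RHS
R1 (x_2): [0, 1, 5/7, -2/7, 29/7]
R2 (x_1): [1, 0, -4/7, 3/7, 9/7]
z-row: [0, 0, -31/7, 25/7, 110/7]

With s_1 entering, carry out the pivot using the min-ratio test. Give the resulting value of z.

207/5

Ratio test on column s_1 — row 1: (29/7)/(5/7) = 29/5; row 2: entry -4/7 ≤ 0. Minimum is 29/5 at row 1 (x_2 leaves); pivot element 5/7.
Pivot on row 1; the z-row RHS becomes 110/7 − (-31/7)·(29/5) = 207/5.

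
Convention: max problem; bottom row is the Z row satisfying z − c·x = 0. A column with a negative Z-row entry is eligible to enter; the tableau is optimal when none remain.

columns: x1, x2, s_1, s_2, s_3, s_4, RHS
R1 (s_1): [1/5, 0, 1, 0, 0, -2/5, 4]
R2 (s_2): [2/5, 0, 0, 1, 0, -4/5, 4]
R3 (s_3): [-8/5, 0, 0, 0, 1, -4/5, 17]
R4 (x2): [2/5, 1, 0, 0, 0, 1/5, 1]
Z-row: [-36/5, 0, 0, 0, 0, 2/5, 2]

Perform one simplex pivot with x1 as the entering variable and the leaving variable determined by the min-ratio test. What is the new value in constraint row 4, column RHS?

Ratio test on column x1 — row 1: 4/(1/5) = 20; row 2: 4/(2/5) = 10; row 3: entry -8/5 ≤ 0; row 4: 1/(2/5) = 5/2. Minimum is 5/2 at row 4 (x2 leaves); pivot element 2/5.
Divide row 4 by 2/5; eliminate column x1 from the other rows.
In the new row 4, the RHS entry is the old entry divided by the pivot: 1/(2/5) = 5/2.

5/2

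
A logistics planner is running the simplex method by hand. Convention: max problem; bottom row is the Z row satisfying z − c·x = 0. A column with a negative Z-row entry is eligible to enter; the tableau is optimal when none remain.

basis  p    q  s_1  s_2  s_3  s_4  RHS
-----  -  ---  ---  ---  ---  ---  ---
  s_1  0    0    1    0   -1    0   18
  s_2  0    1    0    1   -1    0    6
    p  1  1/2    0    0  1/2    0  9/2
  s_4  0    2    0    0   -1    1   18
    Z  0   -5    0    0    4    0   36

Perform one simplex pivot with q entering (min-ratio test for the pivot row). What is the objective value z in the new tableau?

66

Ratio test on column q — row 1: entry 0 ≤ 0; row 2: 6/1 = 6; row 3: (9/2)/(1/2) = 9; row 4: 18/2 = 9. Minimum is 6 at row 2 (s_2 leaves); pivot element 1.
Pivot on row 2; the Z-row RHS becomes 36 − (-5)·6 = 66.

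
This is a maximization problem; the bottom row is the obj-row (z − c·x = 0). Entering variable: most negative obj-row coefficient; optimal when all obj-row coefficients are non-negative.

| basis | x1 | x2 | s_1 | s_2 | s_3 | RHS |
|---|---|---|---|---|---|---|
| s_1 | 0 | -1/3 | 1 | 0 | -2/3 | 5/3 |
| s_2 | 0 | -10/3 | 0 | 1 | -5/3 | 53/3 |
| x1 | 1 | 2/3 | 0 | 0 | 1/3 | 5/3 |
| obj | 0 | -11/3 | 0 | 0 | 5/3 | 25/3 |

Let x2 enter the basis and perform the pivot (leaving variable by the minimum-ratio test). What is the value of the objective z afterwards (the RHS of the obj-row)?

35/2

Ratio test on column x2 — row 1: entry -1/3 ≤ 0; row 2: entry -10/3 ≤ 0; row 3: (5/3)/(2/3) = 5/2. Minimum is 5/2 at row 3 (x1 leaves); pivot element 2/3.
Pivot on row 3; the obj-row RHS becomes 25/3 − (-11/3)·(5/2) = 35/2.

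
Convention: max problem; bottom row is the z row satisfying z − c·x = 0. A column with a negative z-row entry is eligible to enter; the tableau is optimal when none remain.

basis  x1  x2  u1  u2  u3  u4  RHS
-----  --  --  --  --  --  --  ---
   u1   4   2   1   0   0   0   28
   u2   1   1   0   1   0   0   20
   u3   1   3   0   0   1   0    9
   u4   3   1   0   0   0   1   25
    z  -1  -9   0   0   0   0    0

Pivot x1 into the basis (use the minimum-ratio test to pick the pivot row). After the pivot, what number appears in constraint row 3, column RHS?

2

Ratio test on column x1 — row 1: 28/4 = 7; row 2: 20/1 = 20; row 3: 9/1 = 9; row 4: 25/3 = 25/3. Minimum is 7 at row 1 (u1 leaves); pivot element 4.
Divide row 1 by 4; eliminate column x1 from the other rows.
Row 3 update in column RHS: 9 − 1·7 = 2.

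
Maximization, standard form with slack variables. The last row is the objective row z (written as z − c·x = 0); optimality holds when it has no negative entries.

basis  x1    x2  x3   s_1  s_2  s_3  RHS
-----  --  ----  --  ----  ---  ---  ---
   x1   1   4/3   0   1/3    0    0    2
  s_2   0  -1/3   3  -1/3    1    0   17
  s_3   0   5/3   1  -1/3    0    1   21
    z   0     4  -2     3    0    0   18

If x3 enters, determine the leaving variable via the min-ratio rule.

s_2

Column x3 entries and ratios — x1: 0 ≤ 0, skip; s_2: 17/3 = 17/3; s_3: 21/1 = 21.
Smallest ratio is 17/3 in the row of s_2, so s_2 leaves.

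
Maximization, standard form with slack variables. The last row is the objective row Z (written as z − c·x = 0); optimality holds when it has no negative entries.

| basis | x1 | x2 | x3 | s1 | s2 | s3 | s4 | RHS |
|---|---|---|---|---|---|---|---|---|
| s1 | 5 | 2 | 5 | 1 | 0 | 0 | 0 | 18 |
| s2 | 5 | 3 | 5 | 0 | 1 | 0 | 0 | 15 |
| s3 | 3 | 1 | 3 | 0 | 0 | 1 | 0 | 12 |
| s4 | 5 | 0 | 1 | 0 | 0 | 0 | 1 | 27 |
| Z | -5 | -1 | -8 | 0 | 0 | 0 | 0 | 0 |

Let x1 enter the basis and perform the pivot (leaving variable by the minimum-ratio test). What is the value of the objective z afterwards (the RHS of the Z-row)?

Ratio test on column x1 — row 1: 18/5 = 18/5; row 2: 15/5 = 3; row 3: 12/3 = 4; row 4: 27/5 = 27/5. Minimum is 3 at row 2 (s2 leaves); pivot element 5.
Pivot on row 2; the Z-row RHS becomes 0 − (-5)·3 = 15.

15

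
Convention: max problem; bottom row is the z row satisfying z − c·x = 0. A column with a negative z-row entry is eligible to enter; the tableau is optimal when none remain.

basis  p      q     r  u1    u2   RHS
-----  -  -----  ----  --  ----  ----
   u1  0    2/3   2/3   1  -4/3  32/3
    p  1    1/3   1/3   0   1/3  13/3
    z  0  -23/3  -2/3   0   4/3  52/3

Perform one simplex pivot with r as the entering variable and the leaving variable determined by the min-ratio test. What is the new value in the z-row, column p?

2

Ratio test on column r — row 1: (32/3)/(2/3) = 16; row 2: (13/3)/(1/3) = 13. Minimum is 13 at row 2 (p leaves); pivot element 1/3.
Divide row 2 by 1/3; eliminate column r from the other rows.
z-row update in column p: 0 − (-2/3)·3 = 2.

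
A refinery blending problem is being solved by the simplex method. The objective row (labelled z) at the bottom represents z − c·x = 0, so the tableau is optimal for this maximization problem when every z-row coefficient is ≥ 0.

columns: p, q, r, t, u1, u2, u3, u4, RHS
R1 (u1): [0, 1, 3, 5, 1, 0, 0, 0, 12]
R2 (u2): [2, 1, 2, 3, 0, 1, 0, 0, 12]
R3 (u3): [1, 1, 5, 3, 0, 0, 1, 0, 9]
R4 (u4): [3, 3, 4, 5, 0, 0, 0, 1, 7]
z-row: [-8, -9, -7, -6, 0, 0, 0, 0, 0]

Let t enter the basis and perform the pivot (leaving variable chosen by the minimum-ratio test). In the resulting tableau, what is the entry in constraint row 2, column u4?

Ratio test on column t — row 1: 12/5 = 12/5; row 2: 12/3 = 4; row 3: 9/3 = 3; row 4: 7/5 = 7/5. Minimum is 7/5 at row 4 (u4 leaves); pivot element 5.
Divide row 4 by 5; eliminate column t from the other rows.
Row 2 update in column u4: 0 − 3·(1/5) = -3/5.

-3/5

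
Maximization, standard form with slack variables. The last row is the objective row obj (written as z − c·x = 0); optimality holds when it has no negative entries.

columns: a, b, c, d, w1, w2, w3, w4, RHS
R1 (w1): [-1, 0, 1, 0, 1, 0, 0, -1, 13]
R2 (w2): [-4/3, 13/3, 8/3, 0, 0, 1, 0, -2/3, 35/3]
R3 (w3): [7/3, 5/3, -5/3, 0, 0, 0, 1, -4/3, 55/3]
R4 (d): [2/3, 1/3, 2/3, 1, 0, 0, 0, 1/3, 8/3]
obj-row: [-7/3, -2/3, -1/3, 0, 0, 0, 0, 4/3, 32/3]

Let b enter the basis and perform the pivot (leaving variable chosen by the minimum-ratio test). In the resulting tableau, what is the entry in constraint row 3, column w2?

-5/13

Ratio test on column b — row 1: entry 0 ≤ 0; row 2: (35/3)/(13/3) = 35/13; row 3: (55/3)/(5/3) = 11; row 4: (8/3)/(1/3) = 8. Minimum is 35/13 at row 2 (w2 leaves); pivot element 13/3.
Divide row 2 by 13/3; eliminate column b from the other rows.
Row 3 update in column w2: 0 − (5/3)·(3/13) = -5/13.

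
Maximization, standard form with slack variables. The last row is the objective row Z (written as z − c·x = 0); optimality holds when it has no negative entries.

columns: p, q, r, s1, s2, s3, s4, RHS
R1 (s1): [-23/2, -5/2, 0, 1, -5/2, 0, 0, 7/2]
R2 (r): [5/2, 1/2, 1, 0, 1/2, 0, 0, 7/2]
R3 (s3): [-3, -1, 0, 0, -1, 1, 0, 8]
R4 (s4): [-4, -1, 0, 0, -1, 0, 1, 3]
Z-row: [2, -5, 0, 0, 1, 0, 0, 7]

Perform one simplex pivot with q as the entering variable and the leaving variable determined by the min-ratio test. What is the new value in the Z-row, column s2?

Ratio test on column q — row 1: entry -5/2 ≤ 0; row 2: (7/2)/(1/2) = 7; row 3: entry -1 ≤ 0; row 4: entry -1 ≤ 0. Minimum is 7 at row 2 (r leaves); pivot element 1/2.
Divide row 2 by 1/2; eliminate column q from the other rows.
Z-row update in column s2: 1 − (-5)·1 = 6.

6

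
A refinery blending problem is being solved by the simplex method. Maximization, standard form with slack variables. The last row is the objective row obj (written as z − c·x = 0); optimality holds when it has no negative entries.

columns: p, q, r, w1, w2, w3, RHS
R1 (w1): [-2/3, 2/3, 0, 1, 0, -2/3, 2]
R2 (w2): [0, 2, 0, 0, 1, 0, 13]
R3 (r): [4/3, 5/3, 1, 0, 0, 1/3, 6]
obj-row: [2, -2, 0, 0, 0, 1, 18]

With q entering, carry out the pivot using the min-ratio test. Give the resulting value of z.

24

Ratio test on column q — row 1: 2/(2/3) = 3; row 2: 13/2 = 13/2; row 3: 6/(5/3) = 18/5. Minimum is 3 at row 1 (w1 leaves); pivot element 2/3.
Pivot on row 1; the obj-row RHS becomes 18 − (-2)·3 = 24.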